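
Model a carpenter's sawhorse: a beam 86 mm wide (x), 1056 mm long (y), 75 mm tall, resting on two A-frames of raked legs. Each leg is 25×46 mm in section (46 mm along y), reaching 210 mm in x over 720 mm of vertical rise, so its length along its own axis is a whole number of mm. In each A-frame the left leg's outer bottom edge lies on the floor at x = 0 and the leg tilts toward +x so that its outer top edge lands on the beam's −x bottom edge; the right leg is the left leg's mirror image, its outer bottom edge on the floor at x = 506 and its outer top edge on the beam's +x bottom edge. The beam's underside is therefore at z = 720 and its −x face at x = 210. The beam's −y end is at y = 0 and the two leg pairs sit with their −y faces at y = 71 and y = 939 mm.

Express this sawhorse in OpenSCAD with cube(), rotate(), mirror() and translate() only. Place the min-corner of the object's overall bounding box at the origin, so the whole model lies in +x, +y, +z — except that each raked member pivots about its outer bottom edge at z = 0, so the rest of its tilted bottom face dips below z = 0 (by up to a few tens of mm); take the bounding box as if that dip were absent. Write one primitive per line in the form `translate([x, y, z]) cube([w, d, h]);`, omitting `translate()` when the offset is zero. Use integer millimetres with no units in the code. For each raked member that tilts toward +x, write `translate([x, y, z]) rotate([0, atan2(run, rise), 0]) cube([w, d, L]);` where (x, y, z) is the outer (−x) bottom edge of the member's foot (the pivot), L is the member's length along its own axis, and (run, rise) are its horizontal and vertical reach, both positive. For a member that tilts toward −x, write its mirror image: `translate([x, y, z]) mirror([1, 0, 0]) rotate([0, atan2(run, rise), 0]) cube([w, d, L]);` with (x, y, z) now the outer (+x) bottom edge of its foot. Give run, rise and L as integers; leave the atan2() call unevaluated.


translate([210, 0, 720]) cube([86, 1056, 75]);
translate([0, 71, 0]) rotate([0, atan2(210, 720), 0]) cube([25, 46, 750]);
translate([506, 71, 0]) mirror([1, 0, 0]) rotate([0, atan2(210, 720), 0]) cube([25, 46, 750]);
translate([0, 939, 0]) rotate([0, atan2(210, 720), 0]) cube([25, 46, 750]);
translate([506, 939, 0]) mirror([1, 0, 0]) rotate([0, atan2(210, 720), 0]) cube([25, 46, 750]);


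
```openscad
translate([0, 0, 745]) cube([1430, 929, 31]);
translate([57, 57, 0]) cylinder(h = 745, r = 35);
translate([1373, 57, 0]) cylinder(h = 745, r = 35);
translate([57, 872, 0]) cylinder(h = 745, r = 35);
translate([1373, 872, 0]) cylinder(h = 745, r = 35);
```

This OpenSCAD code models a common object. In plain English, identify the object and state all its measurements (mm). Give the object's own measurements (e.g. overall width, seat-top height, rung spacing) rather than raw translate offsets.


A table: top 1430 mm (x) × 929 mm (y), 31 mm thick, upper face at z = 776 mm, on four round legs of 70 mm diameter, each leg's bounding box inset 22 mm from the nearest pair of top edges from z = 0 to the bottom of the top.


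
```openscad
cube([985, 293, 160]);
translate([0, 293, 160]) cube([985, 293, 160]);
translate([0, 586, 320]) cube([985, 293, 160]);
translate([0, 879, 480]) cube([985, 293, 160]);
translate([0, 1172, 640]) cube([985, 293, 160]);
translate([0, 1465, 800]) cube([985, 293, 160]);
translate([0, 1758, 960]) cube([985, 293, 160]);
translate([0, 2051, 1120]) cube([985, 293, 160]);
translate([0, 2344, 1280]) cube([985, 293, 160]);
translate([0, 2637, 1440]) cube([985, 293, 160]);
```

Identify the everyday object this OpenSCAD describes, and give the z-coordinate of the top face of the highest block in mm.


A staircase. The total rise is 1600 mm.

10 identical blocks, each offset up and back from the previous — a staircase. Each step is 160 mm tall and there are 10 of them, so the total rise is 10 × 160 = 1600 mm.


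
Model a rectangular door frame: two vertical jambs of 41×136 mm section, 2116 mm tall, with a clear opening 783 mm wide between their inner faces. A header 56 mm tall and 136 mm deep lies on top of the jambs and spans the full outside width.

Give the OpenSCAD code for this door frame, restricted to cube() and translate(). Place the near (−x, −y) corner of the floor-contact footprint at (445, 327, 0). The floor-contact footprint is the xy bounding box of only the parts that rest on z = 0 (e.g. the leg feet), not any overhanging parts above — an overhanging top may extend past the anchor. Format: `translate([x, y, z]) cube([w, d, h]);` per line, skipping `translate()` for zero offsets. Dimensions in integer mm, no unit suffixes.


translate([445, 327, 0]) cube([41, 136, 2116]);
translate([1269, 327, 0]) cube([41, 136, 2116]);
translate([445, 327, 2116]) cube([865, 136, 56]);


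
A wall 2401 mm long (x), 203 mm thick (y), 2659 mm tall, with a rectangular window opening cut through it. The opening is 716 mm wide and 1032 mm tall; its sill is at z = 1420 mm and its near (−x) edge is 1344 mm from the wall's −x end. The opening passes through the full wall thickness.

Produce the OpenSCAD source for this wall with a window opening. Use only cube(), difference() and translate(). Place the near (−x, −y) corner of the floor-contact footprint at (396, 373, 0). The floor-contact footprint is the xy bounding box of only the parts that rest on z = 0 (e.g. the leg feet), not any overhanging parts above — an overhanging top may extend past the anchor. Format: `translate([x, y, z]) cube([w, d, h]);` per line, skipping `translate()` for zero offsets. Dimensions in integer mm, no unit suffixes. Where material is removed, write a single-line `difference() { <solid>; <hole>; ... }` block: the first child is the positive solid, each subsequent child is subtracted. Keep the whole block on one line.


difference() { translate([396, 373, 0]) cube([2401, 203, 2659]); translate([1740, 373, 1420]) cube([716, 203, 1032]); }


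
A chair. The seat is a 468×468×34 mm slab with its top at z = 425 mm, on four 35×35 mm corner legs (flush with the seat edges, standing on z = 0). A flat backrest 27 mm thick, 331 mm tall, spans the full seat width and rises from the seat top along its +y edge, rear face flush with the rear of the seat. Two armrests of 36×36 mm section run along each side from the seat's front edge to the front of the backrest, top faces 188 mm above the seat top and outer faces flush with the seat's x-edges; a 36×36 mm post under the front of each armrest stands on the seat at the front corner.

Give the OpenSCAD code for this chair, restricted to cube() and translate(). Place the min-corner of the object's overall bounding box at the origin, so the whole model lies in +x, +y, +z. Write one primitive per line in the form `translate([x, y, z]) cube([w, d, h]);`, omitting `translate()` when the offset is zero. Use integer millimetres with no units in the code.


translate([0, 0, 391]) cube([468, 468, 34]);
cube([35, 35, 391]);
translate([433, 0, 0]) cube([35, 35, 391]);
translate([0, 433, 0]) cube([35, 35, 391]);
translate([433, 433, 0]) cube([35, 35, 391]);
translate([0, 441, 425]) cube([468, 27, 331]);
translate([0, 0, 577]) cube([36, 441, 36]);
translate([432, 0, 577]) cube([36, 441, 36]);
translate([0, 0, 425]) cube([36, 36, 152]);
translate([432, 0, 425]) cube([36, 36, 152]);


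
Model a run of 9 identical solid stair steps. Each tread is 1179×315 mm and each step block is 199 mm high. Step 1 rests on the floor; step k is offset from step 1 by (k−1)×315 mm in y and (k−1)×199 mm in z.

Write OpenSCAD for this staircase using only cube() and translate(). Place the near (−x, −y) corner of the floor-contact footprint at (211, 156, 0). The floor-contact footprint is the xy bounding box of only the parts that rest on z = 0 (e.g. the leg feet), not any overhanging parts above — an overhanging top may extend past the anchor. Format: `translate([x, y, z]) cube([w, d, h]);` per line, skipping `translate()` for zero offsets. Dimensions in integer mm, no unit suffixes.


translate([211, 156, 0]) cube([1179, 315, 199]);
translate([211, 471, 199]) cube([1179, 315, 199]);
translate([211, 786, 398]) cube([1179, 315, 199]);
translate([211, 1101, 597]) cube([1179, 315, 199]);
translate([211, 1416, 796]) cube([1179, 315, 199]);
translate([211, 1731, 995]) cube([1179, 315, 199]);
translate([211, 2046, 1194]) cube([1179, 315, 199]);
translate([211, 2361, 1393]) cube([1179, 315, 199]);
translate([211, 2676, 1592]) cube([1179, 315, 199]);


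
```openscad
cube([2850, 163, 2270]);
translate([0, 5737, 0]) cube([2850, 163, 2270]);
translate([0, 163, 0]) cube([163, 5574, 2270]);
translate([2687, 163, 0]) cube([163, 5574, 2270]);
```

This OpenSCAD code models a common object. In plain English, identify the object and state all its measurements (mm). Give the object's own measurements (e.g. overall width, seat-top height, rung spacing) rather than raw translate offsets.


The wall frame of a small rectangular building: four walls, each 2270 mm tall and 163 mm thick, enclosing a footprint 2850 mm (x) by 5900 mm (y) outside-to-outside, with no floor or roof. The front and back walls (the −y and +y sides) span the full width; the two side walls fit between them.


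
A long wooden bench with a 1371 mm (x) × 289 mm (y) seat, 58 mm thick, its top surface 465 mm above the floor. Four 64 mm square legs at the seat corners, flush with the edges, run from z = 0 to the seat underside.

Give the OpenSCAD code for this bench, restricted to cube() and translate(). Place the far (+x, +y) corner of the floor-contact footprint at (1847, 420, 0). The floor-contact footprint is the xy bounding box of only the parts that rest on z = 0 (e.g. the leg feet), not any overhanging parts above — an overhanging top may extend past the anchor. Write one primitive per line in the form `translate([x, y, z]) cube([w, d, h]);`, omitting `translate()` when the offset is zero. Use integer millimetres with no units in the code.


translate([476, 131, 407]) cube([1371, 289, 58]);
translate([476, 131, 0]) cube([64, 64, 407]);
translate([476, 356, 0]) cube([64, 64, 407]);
translate([1783, 131, 0]) cube([64, 64, 407]);
translate([1783, 356, 0]) cube([64, 64, 407]);


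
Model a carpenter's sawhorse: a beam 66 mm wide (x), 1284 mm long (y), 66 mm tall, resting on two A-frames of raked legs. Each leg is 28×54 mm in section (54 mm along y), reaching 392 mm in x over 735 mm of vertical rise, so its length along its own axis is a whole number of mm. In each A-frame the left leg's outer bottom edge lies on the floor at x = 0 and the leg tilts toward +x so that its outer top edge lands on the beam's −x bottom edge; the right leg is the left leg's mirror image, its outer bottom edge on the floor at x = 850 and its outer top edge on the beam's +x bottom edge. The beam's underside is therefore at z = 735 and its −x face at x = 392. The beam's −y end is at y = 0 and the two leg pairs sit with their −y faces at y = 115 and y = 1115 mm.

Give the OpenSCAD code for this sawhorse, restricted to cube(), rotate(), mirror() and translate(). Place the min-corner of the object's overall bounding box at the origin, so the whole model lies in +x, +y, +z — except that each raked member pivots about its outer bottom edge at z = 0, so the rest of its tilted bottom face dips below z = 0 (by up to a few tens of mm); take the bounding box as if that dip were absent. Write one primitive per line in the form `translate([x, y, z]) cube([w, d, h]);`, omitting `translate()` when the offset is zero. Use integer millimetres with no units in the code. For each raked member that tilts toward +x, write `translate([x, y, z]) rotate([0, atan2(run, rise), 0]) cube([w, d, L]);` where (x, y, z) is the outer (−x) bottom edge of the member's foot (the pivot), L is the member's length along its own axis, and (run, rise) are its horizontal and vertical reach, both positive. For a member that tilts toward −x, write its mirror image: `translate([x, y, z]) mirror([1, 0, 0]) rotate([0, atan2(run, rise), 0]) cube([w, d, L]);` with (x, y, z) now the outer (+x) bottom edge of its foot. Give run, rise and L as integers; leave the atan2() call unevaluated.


translate([392, 0, 735]) cube([66, 1284, 66]);
translate([0, 115, 0]) rotate([0, atan2(392, 735), 0]) cube([28, 54, 833]);
translate([850, 115, 0]) mirror([1, 0, 0]) rotate([0, atan2(392, 735), 0]) cube([28, 54, 833]);
translate([0, 1115, 0]) rotate([0, atan2(392, 735), 0]) cube([28, 54, 833]);
translate([850, 1115, 0]) mirror([1, 0, 0]) rotate([0, atan2(392, 735), 0]) cube([28, 54, 833]);


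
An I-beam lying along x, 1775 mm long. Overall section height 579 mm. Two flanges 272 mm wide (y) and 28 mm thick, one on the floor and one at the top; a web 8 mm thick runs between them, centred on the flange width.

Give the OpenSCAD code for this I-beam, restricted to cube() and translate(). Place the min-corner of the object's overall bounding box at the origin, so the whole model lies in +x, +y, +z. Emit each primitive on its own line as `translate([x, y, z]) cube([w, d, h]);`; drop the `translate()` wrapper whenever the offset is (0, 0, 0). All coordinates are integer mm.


cube([1775, 272, 28]);
translate([0, 132, 28]) cube([1775, 8, 523]);
translate([0, 0, 551]) cube([1775, 272, 28]);


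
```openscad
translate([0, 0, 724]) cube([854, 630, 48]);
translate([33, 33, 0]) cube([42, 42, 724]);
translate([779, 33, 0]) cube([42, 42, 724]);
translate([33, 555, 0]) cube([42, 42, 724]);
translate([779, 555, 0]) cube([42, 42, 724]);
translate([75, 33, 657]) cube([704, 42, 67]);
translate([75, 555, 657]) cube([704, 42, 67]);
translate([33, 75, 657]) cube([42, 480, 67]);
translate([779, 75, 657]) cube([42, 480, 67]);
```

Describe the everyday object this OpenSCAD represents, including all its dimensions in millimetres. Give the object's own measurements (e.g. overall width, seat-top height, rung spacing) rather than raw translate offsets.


A rectangular dining table. The top is 854×630×48 mm with its upper surface at z = 772 mm. It stands on four 42×42 mm square legs, each inset 33 mm from the nearest pair of top edges, running from the floor to the underside of the top. Four apron rails, 42 mm thick and 67 mm tall, run between adjacent legs with their top edges flush with the underside of the top and their outer faces flush with the legs' outer faces.


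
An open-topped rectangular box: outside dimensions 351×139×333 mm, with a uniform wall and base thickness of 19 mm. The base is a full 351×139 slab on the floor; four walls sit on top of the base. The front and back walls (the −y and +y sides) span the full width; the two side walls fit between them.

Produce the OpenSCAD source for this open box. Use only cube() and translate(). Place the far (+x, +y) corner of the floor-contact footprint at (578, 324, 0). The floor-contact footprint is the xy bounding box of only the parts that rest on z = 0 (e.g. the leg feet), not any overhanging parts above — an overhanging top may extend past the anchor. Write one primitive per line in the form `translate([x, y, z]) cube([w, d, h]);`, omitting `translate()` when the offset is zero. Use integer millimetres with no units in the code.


translate([227, 185, 0]) cube([351, 139, 19]);
translate([227, 185, 19]) cube([351, 19, 314]);
translate([227, 305, 19]) cube([351, 19, 314]);
translate([227, 204, 19]) cube([19, 101, 314]);
translate([559, 204, 19]) cube([19, 101, 314]);


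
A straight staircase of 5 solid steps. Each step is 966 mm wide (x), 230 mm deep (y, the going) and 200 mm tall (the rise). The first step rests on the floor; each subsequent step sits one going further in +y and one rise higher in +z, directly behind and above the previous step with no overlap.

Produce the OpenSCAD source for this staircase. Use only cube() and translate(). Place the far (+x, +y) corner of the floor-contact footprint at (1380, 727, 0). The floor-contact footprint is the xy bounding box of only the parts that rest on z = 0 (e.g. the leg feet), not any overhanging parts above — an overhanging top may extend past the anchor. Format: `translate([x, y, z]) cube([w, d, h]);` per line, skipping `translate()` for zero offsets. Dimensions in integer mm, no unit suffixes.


translate([414, 497, 0]) cube([966, 230, 200]);
translate([414, 727, 200]) cube([966, 230, 200]);
translate([414, 957, 400]) cube([966, 230, 200]);
translate([414, 1187, 600]) cube([966, 230, 200]);
translate([414, 1417, 800]) cube([966, 230, 200]);


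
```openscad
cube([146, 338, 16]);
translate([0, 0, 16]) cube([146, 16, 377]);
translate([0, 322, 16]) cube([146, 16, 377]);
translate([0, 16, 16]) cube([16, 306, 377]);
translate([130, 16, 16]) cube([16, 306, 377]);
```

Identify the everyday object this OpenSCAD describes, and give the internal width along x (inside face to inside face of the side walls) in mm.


An open box. The internal width is 114 mm.

A 146×338 base slab with four walls standing on it — an open box. The base is 146 mm wide and the walls are 16 mm thick, so the internal width is 146 − 2 × 16 = 114 mm.


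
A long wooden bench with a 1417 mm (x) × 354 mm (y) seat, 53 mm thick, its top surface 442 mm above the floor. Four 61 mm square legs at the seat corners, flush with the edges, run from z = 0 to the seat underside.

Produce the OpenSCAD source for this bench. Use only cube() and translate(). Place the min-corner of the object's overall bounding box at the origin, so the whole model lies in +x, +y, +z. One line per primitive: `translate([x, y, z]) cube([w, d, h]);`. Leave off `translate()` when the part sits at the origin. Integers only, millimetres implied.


// leg_h = 442 − 53 = 389
translate([0, 0, 389]) cube([1417, 354, 53]);
cube([61, 61, 389]);
translate([0, 293, 0]) cube([61, 61, 389]);
translate([1356, 0, 0]) cube([61, 61, 389]);
translate([1356, 293, 0]) cube([61, 61, 389]);


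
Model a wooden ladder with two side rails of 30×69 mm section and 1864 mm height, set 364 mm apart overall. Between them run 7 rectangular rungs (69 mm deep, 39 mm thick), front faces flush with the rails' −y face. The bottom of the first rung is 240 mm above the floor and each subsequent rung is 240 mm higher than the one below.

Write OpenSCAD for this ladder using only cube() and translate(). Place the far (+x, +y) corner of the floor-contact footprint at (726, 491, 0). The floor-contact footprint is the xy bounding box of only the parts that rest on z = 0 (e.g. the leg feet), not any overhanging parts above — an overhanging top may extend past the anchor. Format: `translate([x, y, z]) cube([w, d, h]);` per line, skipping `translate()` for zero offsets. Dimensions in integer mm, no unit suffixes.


translate([362, 422, 0]) cube([30, 69, 1864]);
translate([696, 422, 0]) cube([30, 69, 1864]);
translate([392, 422, 240]) cube([304, 69, 39]);
translate([392, 422, 480]) cube([304, 69, 39]);
translate([392, 422, 720]) cube([304, 69, 39]);
translate([392, 422, 960]) cube([304, 69, 39]);
translate([392, 422, 1200]) cube([304, 69, 39]);
translate([392, 422, 1440]) cube([304, 69, 39]);
translate([392, 422, 1680]) cube([304, 69, 39]);


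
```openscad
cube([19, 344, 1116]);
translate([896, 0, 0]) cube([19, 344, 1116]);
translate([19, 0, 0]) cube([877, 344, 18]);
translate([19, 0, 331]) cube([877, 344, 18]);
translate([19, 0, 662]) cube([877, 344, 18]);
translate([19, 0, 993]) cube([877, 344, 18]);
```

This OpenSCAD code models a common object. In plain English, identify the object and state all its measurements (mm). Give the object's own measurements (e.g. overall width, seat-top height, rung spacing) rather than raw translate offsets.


An open bookshelf. Two side panels, each 19 mm thick, 344 mm deep and 1116 mm tall, stand 915 mm apart (outside-to-outside). Between them sit 4 shelves, each 18 mm thick and 344 mm deep, spanning the full gap between the sides. The bottom shelf rests on the floor (its underside at z = 0) and the clear gap between one shelf's top and the next shelf's underside is 313 mm.


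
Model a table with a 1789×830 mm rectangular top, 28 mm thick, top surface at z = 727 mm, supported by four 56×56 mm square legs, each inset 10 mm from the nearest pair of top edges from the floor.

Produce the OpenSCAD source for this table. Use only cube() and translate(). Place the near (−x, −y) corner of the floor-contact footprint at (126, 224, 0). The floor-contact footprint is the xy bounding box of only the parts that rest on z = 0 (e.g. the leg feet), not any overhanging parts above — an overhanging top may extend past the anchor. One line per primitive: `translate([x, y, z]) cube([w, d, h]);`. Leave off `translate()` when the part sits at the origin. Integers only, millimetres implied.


translate([116, 214, 699]) cube([1789, 830, 28]);
translate([126, 224, 0]) cube([56, 56, 699]);
translate([1839, 224, 0]) cube([56, 56, 699]);
translate([126, 978, 0]) cube([56, 56, 699]);
translate([1839, 978, 0]) cube([56, 56, 699]);


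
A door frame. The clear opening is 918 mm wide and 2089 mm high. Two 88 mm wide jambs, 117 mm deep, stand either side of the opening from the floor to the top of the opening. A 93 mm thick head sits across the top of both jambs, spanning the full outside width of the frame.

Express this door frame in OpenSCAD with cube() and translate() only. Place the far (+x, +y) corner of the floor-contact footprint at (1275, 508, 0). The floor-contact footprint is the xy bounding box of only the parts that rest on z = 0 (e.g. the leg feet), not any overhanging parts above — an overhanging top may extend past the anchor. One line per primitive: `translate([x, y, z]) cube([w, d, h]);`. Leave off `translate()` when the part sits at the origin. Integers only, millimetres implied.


translate([181, 391, 0]) cube([88, 117, 2089]);
translate([1187, 391, 0]) cube([88, 117, 2089]);
translate([181, 391, 2089]) cube([1094, 117, 93]);


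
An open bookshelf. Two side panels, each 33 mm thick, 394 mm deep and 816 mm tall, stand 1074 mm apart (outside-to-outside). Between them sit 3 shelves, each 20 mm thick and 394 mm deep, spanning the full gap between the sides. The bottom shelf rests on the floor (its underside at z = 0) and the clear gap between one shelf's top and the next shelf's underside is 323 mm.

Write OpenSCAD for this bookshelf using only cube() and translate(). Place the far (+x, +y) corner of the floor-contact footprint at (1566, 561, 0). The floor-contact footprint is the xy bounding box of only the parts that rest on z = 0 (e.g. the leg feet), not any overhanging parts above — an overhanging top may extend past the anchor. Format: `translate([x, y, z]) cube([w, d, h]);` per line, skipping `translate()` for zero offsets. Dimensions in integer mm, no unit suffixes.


translate([492, 167, 0]) cube([33, 394, 816]);
translate([1533, 167, 0]) cube([33, 394, 816]);
translate([525, 167, 0]) cube([1008, 394, 20]);
translate([525, 167, 343]) cube([1008, 394, 20]);
translate([525, 167, 686]) cube([1008, 394, 20]);


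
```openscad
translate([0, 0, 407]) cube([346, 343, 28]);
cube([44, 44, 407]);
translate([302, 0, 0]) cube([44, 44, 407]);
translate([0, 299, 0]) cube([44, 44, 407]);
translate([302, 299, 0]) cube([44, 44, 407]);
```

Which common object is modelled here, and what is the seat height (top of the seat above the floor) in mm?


A stool. The seat height is 435 mm.

A 346×343×28 slab at z = 407 on four corner posts — a stool. The seat top is 407 + 28 = 435 mm.


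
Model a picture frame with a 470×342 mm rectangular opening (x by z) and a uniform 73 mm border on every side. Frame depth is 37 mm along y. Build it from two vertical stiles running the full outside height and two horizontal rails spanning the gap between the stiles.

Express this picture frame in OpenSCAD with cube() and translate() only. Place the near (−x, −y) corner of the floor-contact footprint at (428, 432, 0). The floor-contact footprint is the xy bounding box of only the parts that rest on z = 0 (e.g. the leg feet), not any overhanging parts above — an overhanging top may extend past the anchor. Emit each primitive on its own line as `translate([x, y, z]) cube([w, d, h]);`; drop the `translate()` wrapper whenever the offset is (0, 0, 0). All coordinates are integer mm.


translate([428, 432, 0]) cube([73, 37, 488]);
translate([971, 432, 0]) cube([73, 37, 488]);
translate([501, 432, 0]) cube([470, 37, 73]);
translate([501, 432, 415]) cube([470, 37, 73]);


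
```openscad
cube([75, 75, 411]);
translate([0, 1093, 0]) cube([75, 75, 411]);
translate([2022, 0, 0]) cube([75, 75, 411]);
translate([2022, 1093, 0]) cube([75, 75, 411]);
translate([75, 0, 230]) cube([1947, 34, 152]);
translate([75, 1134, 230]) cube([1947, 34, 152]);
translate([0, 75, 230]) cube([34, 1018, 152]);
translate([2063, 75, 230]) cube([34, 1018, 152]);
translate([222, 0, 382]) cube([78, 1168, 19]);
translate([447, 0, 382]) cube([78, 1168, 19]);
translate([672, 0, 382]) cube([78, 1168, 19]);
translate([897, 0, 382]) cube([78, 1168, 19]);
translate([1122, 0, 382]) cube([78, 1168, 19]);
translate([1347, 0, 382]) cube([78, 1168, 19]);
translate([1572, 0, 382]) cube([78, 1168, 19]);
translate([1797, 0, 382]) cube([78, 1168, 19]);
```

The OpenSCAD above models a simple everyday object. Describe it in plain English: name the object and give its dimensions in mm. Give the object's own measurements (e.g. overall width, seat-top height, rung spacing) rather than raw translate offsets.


A bed frame 2097 mm long (x) by 1168 mm wide (y). Four 75×75 mm corner posts, 411 mm tall, at the corners of the footprint. Four rails of 34 mm thickness and 152 mm height run between adjacent posts with their undersides at z = 230 mm, their outer faces flush with the outside of the frame (the two x-running rails run between the posts' inner faces; the two y-running rails run between the posts' inner faces). 8 slats, each 78 mm wide (x) and 19 mm thick, lie across the top of the two x-running rails, running the full 1168 mm width of the frame in y; along x they sit between the end posts with a 147 mm gap after the −x posts and between neighbouring slats and before the +x posts.


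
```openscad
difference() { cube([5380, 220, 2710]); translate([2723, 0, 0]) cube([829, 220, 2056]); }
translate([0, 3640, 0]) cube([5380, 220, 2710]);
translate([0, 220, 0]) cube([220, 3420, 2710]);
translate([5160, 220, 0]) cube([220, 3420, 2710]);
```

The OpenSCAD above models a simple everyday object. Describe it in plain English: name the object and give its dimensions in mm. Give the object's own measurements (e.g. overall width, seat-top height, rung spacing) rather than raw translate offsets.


A single room: four walls, each 2710 mm tall and 220 mm thick, enclosing an outside footprint 5380×3860 mm (x × y), no floor or roof. The front and back walls (−y and +y sides) run the full x-width; the side walls fit between their inner faces. A door opening 829 mm wide and 2056 mm tall is cut through the front wall from the floor up, its −x edge 2723 mm from the wall's −x end.


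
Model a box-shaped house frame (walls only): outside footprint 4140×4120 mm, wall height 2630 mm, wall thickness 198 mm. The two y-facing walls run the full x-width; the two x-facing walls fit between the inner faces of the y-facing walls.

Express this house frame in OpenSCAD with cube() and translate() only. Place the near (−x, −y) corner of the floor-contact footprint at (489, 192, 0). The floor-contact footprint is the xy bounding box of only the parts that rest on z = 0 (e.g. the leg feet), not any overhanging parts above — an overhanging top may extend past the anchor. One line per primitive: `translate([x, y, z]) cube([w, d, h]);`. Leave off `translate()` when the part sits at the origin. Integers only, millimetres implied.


translate([489, 192, 0]) cube([4140, 198, 2630]);
translate([489, 4114, 0]) cube([4140, 198, 2630]);
translate([489, 390, 0]) cube([198, 3724, 2630]);
translate([4431, 390, 0]) cube([198, 3724, 2630]);


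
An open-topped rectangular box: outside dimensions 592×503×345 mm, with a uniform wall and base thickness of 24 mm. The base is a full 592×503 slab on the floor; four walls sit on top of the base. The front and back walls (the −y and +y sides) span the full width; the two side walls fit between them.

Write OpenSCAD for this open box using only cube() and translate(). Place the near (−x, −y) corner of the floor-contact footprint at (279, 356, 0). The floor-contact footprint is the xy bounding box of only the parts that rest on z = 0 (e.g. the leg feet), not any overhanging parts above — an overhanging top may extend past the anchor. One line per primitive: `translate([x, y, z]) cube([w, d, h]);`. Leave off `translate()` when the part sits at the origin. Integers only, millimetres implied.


translate([279, 356, 0]) cube([592, 503, 24]);
translate([279, 356, 24]) cube([592, 24, 321]);
translate([279, 835, 24]) cube([592, 24, 321]);
translate([279, 380, 24]) cube([24, 455, 321]);
translate([847, 380, 24]) cube([24, 455, 321]);


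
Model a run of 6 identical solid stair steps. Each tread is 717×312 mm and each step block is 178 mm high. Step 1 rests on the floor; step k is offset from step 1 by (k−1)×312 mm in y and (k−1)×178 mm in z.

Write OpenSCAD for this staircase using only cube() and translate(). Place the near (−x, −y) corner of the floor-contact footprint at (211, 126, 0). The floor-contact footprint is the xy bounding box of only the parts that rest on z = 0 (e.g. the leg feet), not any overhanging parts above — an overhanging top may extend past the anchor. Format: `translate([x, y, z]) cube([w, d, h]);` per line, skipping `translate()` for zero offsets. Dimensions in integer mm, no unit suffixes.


translate([211, 126, 0]) cube([717, 312, 178]);
translate([211, 438, 178]) cube([717, 312, 178]);
translate([211, 750, 356]) cube([717, 312, 178]);
translate([211, 1062, 534]) cube([717, 312, 178]);
translate([211, 1374, 712]) cube([717, 312, 178]);
translate([211, 1686, 890]) cube([717, 312, 178]);


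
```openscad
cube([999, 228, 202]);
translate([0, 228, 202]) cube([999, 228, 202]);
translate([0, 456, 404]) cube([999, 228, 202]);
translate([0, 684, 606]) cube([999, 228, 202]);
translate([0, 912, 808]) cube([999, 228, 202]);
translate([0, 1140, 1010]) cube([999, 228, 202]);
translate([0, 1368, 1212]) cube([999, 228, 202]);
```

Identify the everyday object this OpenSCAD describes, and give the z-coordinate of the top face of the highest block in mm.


A staircase. The total rise is 1414 mm.

7 identical blocks, each offset up and back from the previous — a staircase. Each step is 202 mm tall and there are 7 of them, so the total rise is 7 × 202 = 1414 mm.


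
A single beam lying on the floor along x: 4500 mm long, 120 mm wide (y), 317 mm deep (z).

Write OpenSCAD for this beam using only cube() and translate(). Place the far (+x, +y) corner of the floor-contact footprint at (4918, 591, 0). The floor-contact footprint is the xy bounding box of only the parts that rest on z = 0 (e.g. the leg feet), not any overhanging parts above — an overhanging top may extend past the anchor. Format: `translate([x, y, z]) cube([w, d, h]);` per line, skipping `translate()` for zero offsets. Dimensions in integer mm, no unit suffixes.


translate([418, 471, 0]) cube([4500, 120, 317]);


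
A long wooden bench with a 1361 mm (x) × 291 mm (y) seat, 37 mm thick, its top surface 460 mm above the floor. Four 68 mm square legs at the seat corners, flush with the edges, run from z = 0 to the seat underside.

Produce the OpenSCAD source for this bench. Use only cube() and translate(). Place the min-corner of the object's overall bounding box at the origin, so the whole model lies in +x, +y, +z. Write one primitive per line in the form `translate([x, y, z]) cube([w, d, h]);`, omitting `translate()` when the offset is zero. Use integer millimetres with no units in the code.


// leg_h = 460 − 37 = 423
translate([0, 0, 423]) cube([1361, 291, 37]);
cube([68, 68, 423]);
translate([0, 223, 0]) cube([68, 68, 423]);
translate([1293, 0, 0]) cube([68, 68, 423]);
translate([1293, 223, 0]) cube([68, 68, 423]);


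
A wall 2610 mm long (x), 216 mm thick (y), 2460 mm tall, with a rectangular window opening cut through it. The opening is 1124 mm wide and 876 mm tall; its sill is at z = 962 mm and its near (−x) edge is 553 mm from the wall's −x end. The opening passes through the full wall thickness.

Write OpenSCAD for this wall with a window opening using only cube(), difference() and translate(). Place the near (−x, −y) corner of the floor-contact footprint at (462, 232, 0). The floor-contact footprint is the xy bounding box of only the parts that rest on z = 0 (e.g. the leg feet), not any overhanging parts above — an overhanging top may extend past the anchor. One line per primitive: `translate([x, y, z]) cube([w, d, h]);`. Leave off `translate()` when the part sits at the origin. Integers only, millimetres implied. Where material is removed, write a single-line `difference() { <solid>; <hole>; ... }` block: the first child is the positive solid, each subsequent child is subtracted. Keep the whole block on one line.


difference() { translate([462, 232, 0]) cube([2610, 216, 2460]); translate([1015, 232, 962]) cube([1124, 216, 876]); }


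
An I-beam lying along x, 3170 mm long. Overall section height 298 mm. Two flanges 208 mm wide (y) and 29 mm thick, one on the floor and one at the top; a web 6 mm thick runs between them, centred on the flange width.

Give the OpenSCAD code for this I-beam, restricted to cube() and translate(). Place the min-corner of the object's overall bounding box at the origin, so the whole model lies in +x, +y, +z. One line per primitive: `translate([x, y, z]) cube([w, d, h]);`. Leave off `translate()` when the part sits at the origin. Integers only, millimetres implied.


cube([3170, 208, 29]);
translate([0, 101, 29]) cube([3170, 6, 240]);
translate([0, 0, 269]) cube([3170, 208, 29]);


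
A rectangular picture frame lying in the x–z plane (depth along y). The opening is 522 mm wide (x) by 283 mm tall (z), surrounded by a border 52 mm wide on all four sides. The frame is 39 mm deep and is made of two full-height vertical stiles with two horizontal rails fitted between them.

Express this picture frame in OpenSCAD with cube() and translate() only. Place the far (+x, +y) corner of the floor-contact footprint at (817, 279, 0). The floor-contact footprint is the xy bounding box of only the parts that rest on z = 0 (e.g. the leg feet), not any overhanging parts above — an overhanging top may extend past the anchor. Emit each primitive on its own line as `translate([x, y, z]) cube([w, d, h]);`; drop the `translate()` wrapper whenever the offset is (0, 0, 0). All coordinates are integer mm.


translate([191, 240, 0]) cube([52, 39, 387]);
translate([765, 240, 0]) cube([52, 39, 387]);
translate([243, 240, 0]) cube([522, 39, 52]);
translate([243, 240, 335]) cube([522, 39, 52]);


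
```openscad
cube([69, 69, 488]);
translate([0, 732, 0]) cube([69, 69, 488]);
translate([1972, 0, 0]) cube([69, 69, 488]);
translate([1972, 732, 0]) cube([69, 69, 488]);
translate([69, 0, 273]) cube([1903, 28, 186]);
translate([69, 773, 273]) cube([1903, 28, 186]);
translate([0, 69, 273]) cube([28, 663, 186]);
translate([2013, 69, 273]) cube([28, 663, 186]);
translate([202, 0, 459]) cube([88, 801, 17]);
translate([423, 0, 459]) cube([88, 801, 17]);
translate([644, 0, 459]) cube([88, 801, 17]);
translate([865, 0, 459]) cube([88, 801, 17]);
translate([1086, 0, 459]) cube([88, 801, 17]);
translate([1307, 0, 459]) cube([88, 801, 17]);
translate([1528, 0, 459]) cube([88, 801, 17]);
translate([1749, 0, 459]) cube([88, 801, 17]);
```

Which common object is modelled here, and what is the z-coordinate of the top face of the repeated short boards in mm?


A bed frame. The slat-top height is 476 mm.

Four posts, four rails, and a row of slats — a bed frame. Slats sit on the rails at z = 273 + 186 = 459; with slat thickness 17, the top is 476 mm.


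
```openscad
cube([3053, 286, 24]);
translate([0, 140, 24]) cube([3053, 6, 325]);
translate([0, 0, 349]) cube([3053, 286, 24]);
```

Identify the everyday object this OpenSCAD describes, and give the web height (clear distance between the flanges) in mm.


An I-beam. The web height is 325 mm.

Two wide flanges with a thin centred web — an I-beam. Overall 373 mm minus two 24 mm flanges gives a web of 373 − 2·24 = 325 mm.


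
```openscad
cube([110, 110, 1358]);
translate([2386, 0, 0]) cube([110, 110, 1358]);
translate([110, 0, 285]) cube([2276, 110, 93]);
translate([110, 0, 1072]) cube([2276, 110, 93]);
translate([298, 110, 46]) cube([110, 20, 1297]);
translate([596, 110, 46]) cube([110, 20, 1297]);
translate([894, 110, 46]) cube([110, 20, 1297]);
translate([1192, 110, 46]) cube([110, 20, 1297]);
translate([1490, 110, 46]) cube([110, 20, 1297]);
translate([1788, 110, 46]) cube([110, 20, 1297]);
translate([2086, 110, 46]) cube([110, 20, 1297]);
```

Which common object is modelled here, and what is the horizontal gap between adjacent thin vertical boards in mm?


A fence section. The picket gap is 188 mm.

Two posts, two rails, 7 pickets — a fence section. Span 2276 mm holds 7 pickets of 110 mm with 8 equal gaps: ⌊(2276 − 7·110) / 8⌋ = 188 mm.


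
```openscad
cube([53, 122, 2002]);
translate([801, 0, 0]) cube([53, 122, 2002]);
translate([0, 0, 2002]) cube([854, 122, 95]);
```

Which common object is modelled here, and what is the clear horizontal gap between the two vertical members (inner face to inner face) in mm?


A door frame. The clear opening width is 748 mm.

Two 2002 mm tall posts with a header on top — a door frame. The left jamb is 53 mm wide at x = 0; the right jamb starts at x = 801. The clear opening is 801 − 53 = 748 mm.


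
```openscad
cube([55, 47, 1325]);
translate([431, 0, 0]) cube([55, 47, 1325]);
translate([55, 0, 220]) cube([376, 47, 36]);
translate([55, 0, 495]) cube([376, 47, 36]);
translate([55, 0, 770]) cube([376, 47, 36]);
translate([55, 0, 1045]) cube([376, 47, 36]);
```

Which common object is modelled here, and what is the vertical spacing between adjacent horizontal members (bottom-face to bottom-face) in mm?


A ladder. The rung spacing is 275 mm.

Two tall 55×47 posts with 4 short bars between them — a ladder. Adjacent rungs sit at z = 220 and z = 495, so the spacing is 495 − 220 = 275 mm.


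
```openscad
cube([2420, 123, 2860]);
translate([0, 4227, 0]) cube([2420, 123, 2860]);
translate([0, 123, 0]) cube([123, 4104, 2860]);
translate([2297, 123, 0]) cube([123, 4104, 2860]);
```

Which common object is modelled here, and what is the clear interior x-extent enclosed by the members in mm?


A house (or room) frame. The interior width is 2174 mm.

Four 2860 mm walls enclosing a rectangle with no floor or roof — a room or house frame. Outside width is 2420 mm and wall thickness is 123 mm, so the interior width is 2420 − 2 × 123 = 2174 mm.


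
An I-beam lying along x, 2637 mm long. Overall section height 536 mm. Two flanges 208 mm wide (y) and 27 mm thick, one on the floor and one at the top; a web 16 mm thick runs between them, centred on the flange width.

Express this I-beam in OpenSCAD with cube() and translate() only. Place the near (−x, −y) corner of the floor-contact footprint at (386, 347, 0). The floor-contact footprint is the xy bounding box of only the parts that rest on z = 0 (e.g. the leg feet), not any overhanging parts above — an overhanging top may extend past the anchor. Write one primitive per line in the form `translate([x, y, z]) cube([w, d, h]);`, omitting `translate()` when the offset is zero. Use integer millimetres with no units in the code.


translate([386, 347, 0]) cube([2637, 208, 27]);
translate([386, 443, 27]) cube([2637, 16, 482]);
translate([386, 347, 509]) cube([2637, 208, 27]);


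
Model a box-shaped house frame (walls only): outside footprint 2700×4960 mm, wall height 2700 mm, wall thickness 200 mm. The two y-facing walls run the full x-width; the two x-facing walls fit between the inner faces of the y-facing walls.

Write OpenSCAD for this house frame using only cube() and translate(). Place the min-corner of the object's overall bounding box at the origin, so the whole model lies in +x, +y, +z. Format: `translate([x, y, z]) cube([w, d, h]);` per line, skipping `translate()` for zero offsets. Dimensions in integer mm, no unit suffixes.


cube([2700, 200, 2700]);
translate([0, 4760, 0]) cube([2700, 200, 2700]);
translate([0, 200, 0]) cube([200, 4560, 2700]);
translate([2500, 200, 0]) cube([200, 4560, 2700]);
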